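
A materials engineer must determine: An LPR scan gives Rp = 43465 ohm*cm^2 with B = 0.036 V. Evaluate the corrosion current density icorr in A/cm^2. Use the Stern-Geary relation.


Apply the Stern-Geary relation: icorr = B / Rp
icorr = 0.036 / 43465 = 8.283×10^-7 A/cm^2

8.283×10^-7 A/cm^2


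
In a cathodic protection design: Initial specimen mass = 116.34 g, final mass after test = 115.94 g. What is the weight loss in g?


Weight loss = initial − final
WL = 116.34 − 115.94 = 0.4 g

0.4 g


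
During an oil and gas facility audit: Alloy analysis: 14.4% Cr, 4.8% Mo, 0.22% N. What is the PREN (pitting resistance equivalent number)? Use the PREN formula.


Apply the PREN formula: PREN = Cr + 3.3*Mo + 16*N
PREN = 14.4 + 3.3*4.8 + 16*0.22
PREN = 14.4 + 15.84 + 3.52 = 33.76

33.76


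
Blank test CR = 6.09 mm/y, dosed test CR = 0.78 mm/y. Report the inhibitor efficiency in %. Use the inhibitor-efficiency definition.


Apply the inhibitor-efficiency definition: IE = (CR_blank − CR_inh)/CR_blank × 100
IE = (6.09 − 0.78) / 6.09 × 100
IE = 5.31 / 6.09 × 100 = 87.2 %

87.2 %


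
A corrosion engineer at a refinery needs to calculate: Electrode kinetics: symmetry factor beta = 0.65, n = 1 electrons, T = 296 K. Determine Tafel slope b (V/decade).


Apply the Tafel slope relation: b = 2.303*R*T/(beta*n*F)
Numerator: 2.303 * 8.314 * 296 = 5667.55
Denominator: 0.65 * 1 * 96485 = 62715.25
b = 5667.55 / 62715.25 = 0.0904 V/decade

0.0904 V/decade


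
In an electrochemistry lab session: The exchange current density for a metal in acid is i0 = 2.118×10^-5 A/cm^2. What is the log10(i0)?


i0 = 2.118×10^-5 A/cm^2
log10(i0) = -4.674

-4.674


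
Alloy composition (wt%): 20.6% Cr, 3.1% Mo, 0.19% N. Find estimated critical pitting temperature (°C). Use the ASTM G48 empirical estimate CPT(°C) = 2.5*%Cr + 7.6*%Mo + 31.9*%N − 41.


Apply the ASTM G48 empirical CPT estimate: CPT(°C) = 2.5*%Cr + 7.6*%Mo + 31.9*%N − 41
2.5*20.6 = 51.5; 7.6*3.1 = 23.56; 31.9*0.19 = 6.061
CPT = 51.5 + 23.56 + 6.061 − 41 = 40.121 °C
Rounded to 0.1 °C: CPT ≈ 40.1 °C

40.1 °C


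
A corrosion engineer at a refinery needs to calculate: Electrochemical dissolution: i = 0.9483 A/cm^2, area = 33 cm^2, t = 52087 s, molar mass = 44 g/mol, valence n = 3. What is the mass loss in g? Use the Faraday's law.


Apply Faraday's law: m = i*A*t*M / (n*F)
Total charge passed Q = i*A*t = 0.9483*33*52087 = 1630005.3693 C
m = Q*M/(n*F) = 1630005.3693*44/(3*96485) = 247.77681 g

247.77681 g


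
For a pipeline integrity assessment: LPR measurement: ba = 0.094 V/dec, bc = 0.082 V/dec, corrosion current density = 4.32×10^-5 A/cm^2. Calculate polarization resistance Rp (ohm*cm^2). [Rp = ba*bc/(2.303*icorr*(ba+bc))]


Apply the Stern-Geary equation: Rp = ba*bc / (2.303*icorr*(ba+bc))
ba*bc = 0.094*0.082 = 0.007708
ba+bc = 0.176; 2.303*icorr*(ba+bc) = 2.303*4.32×10^-5*0.176 = 1.751017×10^-5
Rp = 0.007708 / 1.751017×10^-5 = 440.2 ohm*cm^2

440.2 ohm*cm^2


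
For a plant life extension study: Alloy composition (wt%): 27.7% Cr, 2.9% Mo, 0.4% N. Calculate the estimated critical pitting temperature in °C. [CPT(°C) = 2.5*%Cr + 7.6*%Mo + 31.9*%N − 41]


Apply the ASTM G48 empirical CPT estimate: CPT(°C) = 2.5*%Cr + 7.6*%Mo + 31.9*%N − 41
2.5*27.7 = 69.25; 7.6*2.9 = 22.04; 31.9*0.4 = 12.76
CPT = 69.25 + 22.04 + 12.76 − 41 = 63.05 °C
Rounded to 0.1 °C: CPT ≈ 63.1 °C

63.1 °C


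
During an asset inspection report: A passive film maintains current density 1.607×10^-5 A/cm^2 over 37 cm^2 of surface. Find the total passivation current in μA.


I = i_pass * A, then convert A → μA (×10^6)
I = 1.607×10^-5 * 37 * 10^6 = 594.59 μA

594.59 μA


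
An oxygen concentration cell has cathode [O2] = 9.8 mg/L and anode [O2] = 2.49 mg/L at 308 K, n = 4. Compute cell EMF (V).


Apply the Nernst concentration-cell relation: E = (RT/nF)*ln(C_cathode/C_anode)
RT/nF = 8.314*308/(4*96485) = 0.006635 V
ln(9.8/2.49) = 1.3701
E = 0.006635 * 1.3701 = 0.00909 V

0.00909 V


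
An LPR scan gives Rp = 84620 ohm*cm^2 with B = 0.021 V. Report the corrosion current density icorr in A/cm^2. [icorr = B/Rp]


Apply the Stern-Geary relation: icorr = B / Rp
icorr = 0.021 / 84620 = 2.482×10^-7 A/cm^2

2.482×10^-7 A/cm^2


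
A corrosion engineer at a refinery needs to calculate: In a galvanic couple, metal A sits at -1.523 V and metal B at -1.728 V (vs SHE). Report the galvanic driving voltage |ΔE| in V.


Driving voltage is the absolute potential difference.
|ΔE| = |-1.523 − (-1.728)| = 0.205 V

0.205 V


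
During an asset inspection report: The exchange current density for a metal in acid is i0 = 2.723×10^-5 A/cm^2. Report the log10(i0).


i0 = 2.723×10^-5 A/cm^2
log10(i0) = -4.565

-4.565


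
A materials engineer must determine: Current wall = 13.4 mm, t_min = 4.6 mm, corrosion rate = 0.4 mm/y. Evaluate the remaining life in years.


Apply the remaining-life relation: RL = (t_current − t_min) / CR
RL = (13.4 − 4.6) / 0.4 = 8.8 / 0.4 = 22.0 years

22.0 years


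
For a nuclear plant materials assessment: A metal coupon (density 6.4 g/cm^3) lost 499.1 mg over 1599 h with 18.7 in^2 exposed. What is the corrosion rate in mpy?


Apply the mpy weight-loss relation: CR = 534 * W / (D * A * T)
Numerator: 534 * 499.1 = 266519.4
Denominator: 6.4 * 18.7 * 1599 = 191368.32
CR = 266519.4 / 191368.32 = 1.393 mpy

1.393 mpy


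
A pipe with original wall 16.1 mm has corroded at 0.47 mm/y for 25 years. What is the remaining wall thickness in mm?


Remaining wall = original − CR × time
t = 16.1 − 0.47*25 = 16.1 − 11.75 = 4.35 mm

4.35 mm


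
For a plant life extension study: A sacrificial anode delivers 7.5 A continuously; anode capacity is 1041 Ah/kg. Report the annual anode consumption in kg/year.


Annual consumption = current * hours per year / capacity
Rate = 7.5 * 8760 / 1041 = 63.1 kg/year

63.1 kg/year


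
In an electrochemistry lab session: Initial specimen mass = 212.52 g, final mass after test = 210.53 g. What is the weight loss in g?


Weight loss = initial − final
WL = 212.52 − 210.53 = 1.99 g

1.99 g


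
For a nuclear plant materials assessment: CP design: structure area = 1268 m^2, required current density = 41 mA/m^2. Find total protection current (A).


I = area * current density, then convert mA → A (÷1000)
I = 1268 * 41 / 1000 = 51.99 A

51.99 A


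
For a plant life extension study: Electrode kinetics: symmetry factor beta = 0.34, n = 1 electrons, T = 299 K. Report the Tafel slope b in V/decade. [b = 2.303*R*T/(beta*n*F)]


Apply the Tafel slope relation: b = 2.303*R*T/(beta*n*F)
Numerator: 2.303 * 8.314 * 299 = 5725.0
Denominator: 0.34 * 1 * 96485 = 32804.9
b = 5725.0 / 32804.9 = 0.1745 V/decade

0.1745 V/decade


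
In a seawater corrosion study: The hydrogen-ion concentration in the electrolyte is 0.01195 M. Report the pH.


pH = −log10[H+]
pH = −log10(0.01195) = 1.92

1.92


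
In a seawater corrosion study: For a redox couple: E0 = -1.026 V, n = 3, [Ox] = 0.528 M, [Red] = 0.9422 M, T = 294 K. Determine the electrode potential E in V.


Apply the Nernst equation: E = E0 + (RT/nF)*ln([Ox]/[Red])
Step 1: RT/nF = 8.314*294/(3*96485) = 0.00844455 V
Step 2: [Ox]/[Red] = 0.528/0.9422 = 0.560391
Step 3: ln(0.560391) = -0.579121
Step 4: correction = 0.00844455 * -0.579121 = -0.005 V
E = -1.026 + -0.005 = -1.031 V

-1.031 V


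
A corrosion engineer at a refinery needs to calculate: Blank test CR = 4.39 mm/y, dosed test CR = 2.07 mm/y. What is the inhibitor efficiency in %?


Apply the inhibitor-efficiency definition: IE = (CR_blank − CR_inh)/CR_blank × 100
IE = (4.39 − 2.07) / 4.39 × 100
IE = 2.32 / 4.39 × 100 = 52.8 %

52.8 %


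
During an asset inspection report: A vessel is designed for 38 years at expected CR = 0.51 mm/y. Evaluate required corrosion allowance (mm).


Corrosion allowance = CR × design life
CA = 0.51 * 38 = 19.38 mm

19.38 mm


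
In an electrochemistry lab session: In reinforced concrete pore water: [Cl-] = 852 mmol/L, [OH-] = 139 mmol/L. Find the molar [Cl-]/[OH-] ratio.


Threshold parameter = [Cl-] / [OH-] (molar basis; both in mmol/L, so units cancel)
Ratio = 852 / 139 = 6.13

6.13


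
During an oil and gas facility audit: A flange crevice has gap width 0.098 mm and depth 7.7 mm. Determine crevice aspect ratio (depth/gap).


Aspect ratio = depth / gap
Ratio = 7.7 / 0.098 = 78.6

78.6


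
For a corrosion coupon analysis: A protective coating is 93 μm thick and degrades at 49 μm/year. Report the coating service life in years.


Service life = thickness / degradation rate
Life = 93 / 49 = 1.9 years

1.9 years


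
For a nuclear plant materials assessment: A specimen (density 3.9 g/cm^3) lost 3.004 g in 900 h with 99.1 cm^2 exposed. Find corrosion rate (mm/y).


Apply the mm/y weight-loss relation: CR = 87600 * W / (D * A * T)
Numerator: 87600 * 3.004 = 263150.4
Denominator: 3.9 * 99.1 * 900 = 347841.0
CR = 263150.4 / 347841.0 = 0.7565 mm/y

0.7565 mm/y


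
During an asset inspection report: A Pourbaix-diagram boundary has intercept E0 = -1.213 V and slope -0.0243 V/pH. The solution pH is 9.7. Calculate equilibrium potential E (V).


Apply the Pourbaix line equation: E = E0 + slope*pH
E = -1.213 + (-0.0243)*9.7 = -1.213 + (-0.23571) = -1.44871 V
Rounded to 4 decimal places: E = -1.4487 V

-1.4487 V


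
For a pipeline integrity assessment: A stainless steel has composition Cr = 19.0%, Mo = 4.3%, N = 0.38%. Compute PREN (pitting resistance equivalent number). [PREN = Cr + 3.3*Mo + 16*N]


Apply the PREN formula: PREN = Cr + 3.3*Mo + 16*N
PREN = 19.0 + 3.3*4.3 + 16*0.38
PREN = 19.0 + 14.19 + 6.08 = 39.27

39.27


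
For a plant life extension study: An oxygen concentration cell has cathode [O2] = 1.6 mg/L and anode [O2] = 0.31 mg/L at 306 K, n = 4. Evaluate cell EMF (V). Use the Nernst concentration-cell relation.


Apply the Nernst concentration-cell relation: E = (RT/nF)*ln(C_cathode/C_anode)
RT/nF = 8.314*306/(4*96485) = 0.00659192 V
ln(1.6/0.31) = 1.64119
E = 0.00659192 * 1.64119 = 0.01082 V

0.01082 V


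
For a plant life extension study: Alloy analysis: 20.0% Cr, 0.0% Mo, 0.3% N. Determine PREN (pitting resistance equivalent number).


Apply the PREN formula: PREN = Cr + 3.3*Mo + 16*N
PREN = 20.0 + 3.3*0.0 + 16*0.3
PREN = 20.0 + 0.0 + 4.8 = 24.8

24.8


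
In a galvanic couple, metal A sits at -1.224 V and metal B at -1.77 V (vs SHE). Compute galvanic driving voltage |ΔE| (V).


Driving voltage is the absolute potential difference.
|ΔE| = |-1.224 − (-1.77)| = 0.546 V

0.546 V


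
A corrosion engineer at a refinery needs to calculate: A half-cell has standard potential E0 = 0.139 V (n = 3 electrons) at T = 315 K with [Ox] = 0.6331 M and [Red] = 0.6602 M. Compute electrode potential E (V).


Apply the Nernst equation: E = E0 + (RT/nF)*ln([Ox]/[Red])
Step 1: RT/nF = 8.314*315/(3*96485) = 0.00904773 V
Step 2: [Ox]/[Red] = 0.6331/0.6602 = 0.958952
Step 3: ln(0.958952) = -0.041914
Step 4: correction = 0.00904773 * -0.041914 = -0.0004 V
E = 0.139 + -0.0004 = 0.1386 V

0.1386 V


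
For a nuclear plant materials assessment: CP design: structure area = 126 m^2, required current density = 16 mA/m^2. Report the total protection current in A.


I = area * current density, then convert mA → A (÷1000)
I = 126 * 16 / 1000 = 2.02 A

2.02 A


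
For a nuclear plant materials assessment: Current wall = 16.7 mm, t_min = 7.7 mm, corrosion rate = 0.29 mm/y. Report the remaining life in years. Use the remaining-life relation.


Apply the remaining-life relation: RL = (t_current − t_min) / CR
RL = (16.7 − 7.7) / 0.29 = 9.0 / 0.29 = 31.0 years

31.0 years


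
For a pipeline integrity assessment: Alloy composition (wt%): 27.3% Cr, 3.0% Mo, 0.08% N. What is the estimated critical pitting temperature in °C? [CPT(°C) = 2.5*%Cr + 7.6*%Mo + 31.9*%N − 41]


Apply the ASTM G48 empirical CPT estimate: CPT(°C) = 2.5*%Cr + 7.6*%Mo + 31.9*%N − 41
2.5*27.3 = 68.25; 7.6*3.0 = 22.8; 31.9*0.08 = 2.552
CPT = 68.25 + 22.8 + 2.552 − 41 = 52.602 °C
Rounded to 0.1 °C: CPT ≈ 52.6 °C

52.6 °C


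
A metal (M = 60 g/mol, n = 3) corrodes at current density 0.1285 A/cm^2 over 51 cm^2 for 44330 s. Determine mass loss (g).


Apply Faraday's law: m = i*A*t*M / (n*F)
Total charge passed Q = i*A*t = 0.1285*51*44330 = 290516.655 C
m = Q*M/(n*F) = 290516.655*60/(3*96485) = 60.22 g

60.22 g


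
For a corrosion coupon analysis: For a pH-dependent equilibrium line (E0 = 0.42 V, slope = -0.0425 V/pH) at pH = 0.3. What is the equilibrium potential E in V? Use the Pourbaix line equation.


Apply the Pourbaix line equation: E = E0 + slope*pH
E = 0.42 + (-0.0425)*0.3 = 0.42 + (-0.01275) = 0.40725 V
Rounded to 3 decimal places: E = 0.407 V

0.407 V


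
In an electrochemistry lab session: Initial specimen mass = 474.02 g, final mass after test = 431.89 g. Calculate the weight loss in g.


Weight loss = initial − final
WL = 474.02 − 431.89 = 42.13 g

42.13 g


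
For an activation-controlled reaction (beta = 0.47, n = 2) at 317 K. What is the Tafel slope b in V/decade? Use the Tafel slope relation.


Apply the Tafel slope relation: b = 2.303*R*T/(beta*n*F)
Numerator: 2.303 * 8.314 * 317 = 6069.64
Denominator: 0.47 * 2 * 96485 = 90695.9
b = 6069.64 / 90695.9 = 0.067 V/decade

0.067 V/decade


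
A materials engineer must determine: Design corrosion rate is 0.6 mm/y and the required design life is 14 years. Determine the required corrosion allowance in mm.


Corrosion allowance = CR × design life
CA = 0.6 * 14 = 8.4 mm

8.4 mm


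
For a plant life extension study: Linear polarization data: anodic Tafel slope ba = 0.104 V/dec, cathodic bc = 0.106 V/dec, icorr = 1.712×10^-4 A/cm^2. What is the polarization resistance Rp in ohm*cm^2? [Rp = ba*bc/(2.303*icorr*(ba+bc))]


Apply the Stern-Geary equation: Rp = ba*bc / (2.303*icorr*(ba+bc))
ba*bc = 0.104*0.106 = 0.011024
ba+bc = 0.21; 2.303*icorr*(ba+bc) = 2.303*1.712×10^-4*0.21 = 8.2797456×10^-5
Rp = 0.011024 / 8.2797456×10^-5 = 133.14 ohm*cm^2

133.14 ohm*cm^2


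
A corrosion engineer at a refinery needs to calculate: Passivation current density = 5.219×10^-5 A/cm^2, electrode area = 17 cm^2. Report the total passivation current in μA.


I = i_pass * A, then convert A → μA (×10^6)
I = 5.219×10^-5 * 17 * 10^6 = 887.23 μA

887.23 μA


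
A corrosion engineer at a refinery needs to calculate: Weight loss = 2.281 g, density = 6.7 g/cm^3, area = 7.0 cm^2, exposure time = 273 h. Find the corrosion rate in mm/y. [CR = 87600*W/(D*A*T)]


Apply the mm/y weight-loss relation: CR = 87600 * W / (D * A * T)
Numerator: 87600 * 2.281 = 199815.6
Denominator: 6.7 * 7.0 * 273 = 12803.7
CR = 199815.6 / 12803.7 = 15.606083 mm/y

15.606083 mm/y


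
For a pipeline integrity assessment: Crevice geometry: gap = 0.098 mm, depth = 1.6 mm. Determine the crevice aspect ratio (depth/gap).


Aspect ratio = depth / gap
Ratio = 1.6 / 0.098 = 16.3

16.3


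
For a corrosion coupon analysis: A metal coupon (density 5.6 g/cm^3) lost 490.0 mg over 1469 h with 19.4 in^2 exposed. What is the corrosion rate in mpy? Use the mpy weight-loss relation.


Apply the mpy weight-loss relation: CR = 534 * W / (D * A * T)
Numerator: 534 * 490.0 = 261660.0
Denominator: 5.6 * 19.4 * 1469 = 159592.16
CR = 261660.0 / 159592.16 = 1.6396 mpy

1.6396 mpy


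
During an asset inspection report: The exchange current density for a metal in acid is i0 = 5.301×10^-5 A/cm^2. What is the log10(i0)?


i0 = 5.301×10^-5 A/cm^2
log10(i0) = -4.276

-4.276


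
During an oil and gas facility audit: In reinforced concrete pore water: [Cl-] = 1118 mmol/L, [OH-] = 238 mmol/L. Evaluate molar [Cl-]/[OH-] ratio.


Threshold parameter = [Cl-] / [OH-] (molar basis; both in mmol/L, so units cancel)
Ratio = 1118 / 238 = 4.7

4.7


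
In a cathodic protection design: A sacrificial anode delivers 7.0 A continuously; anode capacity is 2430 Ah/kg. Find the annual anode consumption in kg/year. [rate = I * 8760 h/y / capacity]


Annual consumption = current * hours per year / capacity
Rate = 7.0 * 8760 / 2430 = 25.2 kg/year

25.2 kg/year


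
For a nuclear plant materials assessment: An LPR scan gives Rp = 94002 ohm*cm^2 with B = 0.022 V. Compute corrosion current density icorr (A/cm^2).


Apply the Stern-Geary relation: icorr = B / Rp
icorr = 0.022 / 94002 = 2.34×10^-7 A/cm^2

2.34×10^-7 A/cm^2


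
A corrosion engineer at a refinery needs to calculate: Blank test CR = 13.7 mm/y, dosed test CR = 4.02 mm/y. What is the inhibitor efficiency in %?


Apply the inhibitor-efficiency definition: IE = (CR_blank − CR_inh)/CR_blank × 100
IE = (13.7 − 4.02) / 13.7 × 100
IE = 9.68 / 13.7 × 100 = 70.7 %

70.7 %


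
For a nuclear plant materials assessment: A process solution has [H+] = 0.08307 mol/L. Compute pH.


pH = −log10[H+]
pH = −log10(0.08307) = 1.08

1.08


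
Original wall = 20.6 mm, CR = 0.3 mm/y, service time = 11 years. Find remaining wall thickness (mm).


Remaining wall = original − CR × time
t = 20.6 − 0.3*11 = 20.6 − 3.3 = 17.3 mm

17.3 mm


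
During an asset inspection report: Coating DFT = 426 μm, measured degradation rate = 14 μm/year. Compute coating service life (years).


Service life = thickness / degradation rate
Life = 426 / 14 = 30.4 years

30.4 years


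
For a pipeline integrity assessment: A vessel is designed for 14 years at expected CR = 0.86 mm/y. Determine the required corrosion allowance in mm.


Corrosion allowance = CR × design life
CA = 0.86 * 14 = 12.04 mm

12.04 mm


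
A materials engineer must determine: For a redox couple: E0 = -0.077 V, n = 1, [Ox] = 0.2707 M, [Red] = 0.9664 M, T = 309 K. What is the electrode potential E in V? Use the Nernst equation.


Apply the Nernst equation: E = E0 + (RT/nF)*ln([Ox]/[Red])
Step 1: RT/nF = 8.314*309/(1*96485) = 0.02662617 V
Step 2: [Ox]/[Red] = 0.2707/0.9664 = 0.280112
Step 3: ln(0.280112) = -1.272566
Step 4: correction = 0.02662617 * -1.272566 = -0.0339 V
E = -0.077 + -0.0339 = -0.1109 V

-0.1109 V


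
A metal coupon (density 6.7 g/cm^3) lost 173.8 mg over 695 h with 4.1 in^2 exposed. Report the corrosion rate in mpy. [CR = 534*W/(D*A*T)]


Apply the mpy weight-loss relation: CR = 534 * W / (D * A * T)
Numerator: 534 * 173.8 = 92809.2
Denominator: 6.7 * 4.1 * 695 = 19091.65
CR = 92809.2 / 19091.65 = 4.861 mpy

4.861 mpy


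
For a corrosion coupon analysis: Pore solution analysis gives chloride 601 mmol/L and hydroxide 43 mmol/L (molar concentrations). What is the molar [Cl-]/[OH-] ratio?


Threshold parameter = [Cl-] / [OH-] (molar basis; both in mmol/L, so units cancel)
Ratio = 601 / 43 = 13.98

13.98


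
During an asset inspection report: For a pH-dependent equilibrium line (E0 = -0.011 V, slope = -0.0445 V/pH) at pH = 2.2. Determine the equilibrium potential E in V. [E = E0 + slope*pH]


Apply the Pourbaix line equation: E = E0 + slope*pH
E = -0.011 + (-0.0445)*2.2 = -0.011 + (-0.0979) = -0.1089 V
Rounded to 3 decimal places: E = -0.109 V

-0.109 V


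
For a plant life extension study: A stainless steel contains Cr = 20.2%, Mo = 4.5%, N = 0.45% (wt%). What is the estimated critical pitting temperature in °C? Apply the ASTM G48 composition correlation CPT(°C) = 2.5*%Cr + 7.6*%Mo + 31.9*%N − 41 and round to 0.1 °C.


Apply the ASTM G48 empirical CPT estimate: CPT(°C) = 2.5*%Cr + 7.6*%Mo + 31.9*%N − 41
2.5*20.2 = 50.5; 7.6*4.5 = 34.2; 31.9*0.45 = 14.355
CPT = 50.5 + 34.2 + 14.355 − 41 = 58.055 °C
Rounded to 0.1 °C: CPT ≈ 58.1 °C

58.1 °C


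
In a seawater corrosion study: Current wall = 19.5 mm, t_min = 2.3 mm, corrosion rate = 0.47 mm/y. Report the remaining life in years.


Apply the remaining-life relation: RL = (t_current − t_min) / CR
RL = (19.5 − 2.3) / 0.47 = 17.2 / 0.47 = 36.6 years

36.6 years


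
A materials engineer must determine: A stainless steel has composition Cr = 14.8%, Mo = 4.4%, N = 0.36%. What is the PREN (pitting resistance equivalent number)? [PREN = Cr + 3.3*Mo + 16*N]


Apply the PREN formula: PREN = Cr + 3.3*Mo + 16*N
PREN = 14.8 + 3.3*4.4 + 16*0.36
PREN = 14.8 + 14.52 + 5.76 = 35.08

35.08


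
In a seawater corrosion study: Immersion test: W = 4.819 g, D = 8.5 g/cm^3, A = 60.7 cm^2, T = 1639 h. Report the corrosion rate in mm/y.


Apply the mm/y weight-loss relation: CR = 87600 * W / (D * A * T)
Numerator: 87600 * 4.819 = 422144.4
Denominator: 8.5 * 60.7 * 1639 = 845642.05
CR = 422144.4 / 845642.05 = 0.4992 mm/y

0.4992 mm/y


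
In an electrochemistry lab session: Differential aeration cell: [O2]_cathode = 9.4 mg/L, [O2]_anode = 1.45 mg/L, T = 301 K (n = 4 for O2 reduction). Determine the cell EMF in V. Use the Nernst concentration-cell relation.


Apply the Nernst concentration-cell relation: E = (RT/nF)*ln(C_cathode/C_anode)
RT/nF = 8.314*301/(4*96485) = 0.0064842 V
ln(9.4/1.45) = 1.86915
E = 0.0064842 * 1.86915 = 0.01212 V

0.01212 V


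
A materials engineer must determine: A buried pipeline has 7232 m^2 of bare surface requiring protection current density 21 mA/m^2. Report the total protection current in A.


I = area * current density, then convert mA → A (÷1000)
I = 7232 * 21 / 1000 = 151.87 A

151.87 A


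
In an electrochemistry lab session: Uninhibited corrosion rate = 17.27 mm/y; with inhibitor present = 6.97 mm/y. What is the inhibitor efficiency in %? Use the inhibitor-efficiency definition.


Apply the inhibitor-efficiency definition: IE = (CR_blank − CR_inh)/CR_blank × 100
IE = (17.27 − 6.97) / 17.27 × 100
IE = 10.3 / 17.27 × 100 = 59.6 %

59.6 %


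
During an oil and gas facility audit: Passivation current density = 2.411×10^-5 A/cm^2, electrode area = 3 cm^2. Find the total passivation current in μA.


I = i_pass * A, then convert A → μA (×10^6)
I = 2.411×10^-5 * 3 * 10^6 = 72.33 μA

72.33 μA


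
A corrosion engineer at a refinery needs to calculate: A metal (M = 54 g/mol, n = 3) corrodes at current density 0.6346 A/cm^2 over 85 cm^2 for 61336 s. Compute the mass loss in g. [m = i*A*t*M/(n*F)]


Apply Faraday's law: m = i*A*t*M / (n*F)
Total charge passed Q = i*A*t = 0.6346*85*61336 = 3308525.176 C
m = Q*M/(n*F) = 3308525.176*54/(3*96485) = 617.23017 g

617.23017 g


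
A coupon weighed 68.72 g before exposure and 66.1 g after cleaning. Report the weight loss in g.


Weight loss = initial − final
WL = 68.72 − 66.1 = 2.62 g

2.62 g


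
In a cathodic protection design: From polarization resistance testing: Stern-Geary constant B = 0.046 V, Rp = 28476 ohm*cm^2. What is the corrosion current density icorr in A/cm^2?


Apply the Stern-Geary relation: icorr = B / Rp
icorr = 0.046 / 28476 = 1.615×10^-6 A/cm^2

1.615×10^-6 A/cm^2


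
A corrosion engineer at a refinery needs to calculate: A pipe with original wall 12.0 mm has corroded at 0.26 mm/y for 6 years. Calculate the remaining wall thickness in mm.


Remaining wall = original − CR × time
t = 12.0 − 0.26*6 = 12.0 − 1.56 = 10.44 mm

10.44 mm


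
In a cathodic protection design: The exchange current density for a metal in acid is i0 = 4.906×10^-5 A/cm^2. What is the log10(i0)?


i0 = 4.906×10^-5 A/cm^2
log10(i0) = -4.309

-4.309


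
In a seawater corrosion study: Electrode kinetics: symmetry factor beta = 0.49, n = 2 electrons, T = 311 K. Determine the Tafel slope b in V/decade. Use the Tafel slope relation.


Apply the Tafel slope relation: b = 2.303*R*T/(beta*n*F)
Numerator: 2.303 * 8.314 * 311 = 5954.76
Denominator: 0.49 * 2 * 96485 = 94555.3
b = 5954.76 / 94555.3 = 0.063 V/decade

0.063 V/decade


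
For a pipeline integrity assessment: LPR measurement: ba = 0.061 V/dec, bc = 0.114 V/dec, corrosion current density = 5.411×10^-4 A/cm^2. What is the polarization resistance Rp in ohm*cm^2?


Apply the Stern-Geary equation: Rp = ba*bc / (2.303*icorr*(ba+bc))
ba*bc = 0.061*0.114 = 0.006954
ba+bc = 0.175; 2.303*icorr*(ba+bc) = 2.303*5.411×10^-4*0.175 = 2.1807683×10^-4
Rp = 0.006954 / 2.1807683×10^-4 = 31.89 ohm*cm^2

31.89 ohm*cm^2


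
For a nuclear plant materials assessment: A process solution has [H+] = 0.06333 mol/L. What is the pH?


pH = −log10[H+]
pH = −log10(0.06333) = 1.2

1.2


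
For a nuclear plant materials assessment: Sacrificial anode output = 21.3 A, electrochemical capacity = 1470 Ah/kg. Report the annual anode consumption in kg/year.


Annual consumption = current * hours per year / capacity
Rate = 21.3 * 8760 / 1470 = 126.9 kg/year

126.9 kg/year


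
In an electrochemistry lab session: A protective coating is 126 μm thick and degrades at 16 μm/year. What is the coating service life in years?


Service life = thickness / degradation rate
Life = 126 / 16 = 7.9 years

7.9 years


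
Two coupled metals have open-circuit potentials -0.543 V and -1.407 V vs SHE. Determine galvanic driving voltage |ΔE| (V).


Driving voltage is the absolute potential difference.
|ΔE| = |-0.543 − (-1.407)| = 0.864 V

0.864 V


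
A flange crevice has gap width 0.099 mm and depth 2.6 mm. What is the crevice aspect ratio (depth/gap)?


Aspect ratio = depth / gap
Ratio = 2.6 / 0.099 = 26.3

26.3


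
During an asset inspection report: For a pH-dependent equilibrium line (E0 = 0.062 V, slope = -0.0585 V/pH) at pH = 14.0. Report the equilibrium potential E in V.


Apply the Pourbaix line equation: E = E0 + slope*pH
E = 0.062 + (-0.0585)*14.0 = 0.062 + (-0.819) = -0.757 V
Rounded to 3 decimal places: E = -0.757 V

-0.757 V


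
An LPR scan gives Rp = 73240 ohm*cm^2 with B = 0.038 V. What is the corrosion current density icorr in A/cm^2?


Apply the Stern-Geary relation: icorr = B / Rp
icorr = 0.038 / 73240 = 5.188×10^-7 A/cm^2

5.188×10^-7 A/cm^2


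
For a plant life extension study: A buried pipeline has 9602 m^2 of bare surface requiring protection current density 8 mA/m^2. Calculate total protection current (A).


I = area * current density, then convert mA → A (÷1000)
I = 9602 * 8 / 1000 = 76.82 A

76.82 A


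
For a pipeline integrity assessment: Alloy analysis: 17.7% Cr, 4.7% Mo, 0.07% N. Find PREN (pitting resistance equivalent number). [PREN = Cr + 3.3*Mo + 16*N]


Apply the PREN formula: PREN = Cr + 3.3*Mo + 16*N
PREN = 17.7 + 3.3*4.7 + 16*0.07
PREN = 17.7 + 15.51 + 1.12 = 34.33

34.33


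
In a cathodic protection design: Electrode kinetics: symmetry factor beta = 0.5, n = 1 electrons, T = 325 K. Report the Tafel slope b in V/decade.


Apply the Tafel slope relation: b = 2.303*R*T/(beta*n*F)
Numerator: 2.303 * 8.314 * 325 = 6222.82
Denominator: 0.5 * 1 * 96485 = 48242.5
b = 6222.82 / 48242.5 = 0.129 V/decade

0.129 V/decade


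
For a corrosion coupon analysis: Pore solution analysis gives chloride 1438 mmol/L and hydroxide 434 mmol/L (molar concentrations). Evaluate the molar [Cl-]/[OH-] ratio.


Threshold parameter = [Cl-] / [OH-] (molar basis; both in mmol/L, so units cancel)
Ratio = 1438 / 434 = 3.31

3.31


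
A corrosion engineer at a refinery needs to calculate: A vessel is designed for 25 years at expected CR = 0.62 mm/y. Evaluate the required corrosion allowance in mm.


Corrosion allowance = CR × design life
CA = 0.62 * 25 = 15.5 mm

15.5 mm


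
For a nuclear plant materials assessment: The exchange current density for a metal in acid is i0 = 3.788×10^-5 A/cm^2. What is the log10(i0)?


i0 = 3.788×10^-5 A/cm^2
log10(i0) = -4.422

-4.422


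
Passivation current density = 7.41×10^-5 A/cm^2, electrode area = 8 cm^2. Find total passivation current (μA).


I = i_pass * A, then convert A → μA (×10^6)
I = 7.41×10^-5 * 8 * 10^6 = 592.8 μA

592.8 μA


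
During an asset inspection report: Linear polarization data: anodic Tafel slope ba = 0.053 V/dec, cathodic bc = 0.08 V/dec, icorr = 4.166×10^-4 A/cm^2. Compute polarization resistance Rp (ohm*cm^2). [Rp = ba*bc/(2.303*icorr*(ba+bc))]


Apply the Stern-Geary equation: Rp = ba*bc / (2.303*icorr*(ba+bc))
ba*bc = 0.053*0.08 = 0.00424
ba+bc = 0.133; 2.303*icorr*(ba+bc) = 2.303*4.166×10^-4*0.133 = 1.2760416×10^-4
Rp = 0.00424 / 1.2760416×10^-4 = 33.23 ohm*cm^2

33.23 ohm*cm^2


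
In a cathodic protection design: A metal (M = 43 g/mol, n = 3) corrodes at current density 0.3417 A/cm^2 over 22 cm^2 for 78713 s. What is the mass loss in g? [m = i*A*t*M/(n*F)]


Apply Faraday's law: m = i*A*t*M / (n*F)
Total charge passed Q = i*A*t = 0.3417*22*78713 = 591717.1062 C
m = Q*M/(n*F) = 591717.1062*43/(3*96485) = 87.9026 g

87.9026 g


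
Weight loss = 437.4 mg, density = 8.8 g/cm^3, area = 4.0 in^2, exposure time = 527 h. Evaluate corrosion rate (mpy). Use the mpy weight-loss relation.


Apply the mpy weight-loss relation: CR = 534 * W / (D * A * T)
Numerator: 534 * 437.4 = 233571.6
Denominator: 8.8 * 4.0 * 527 = 18550.4
CR = 233571.6 / 18550.4 = 12.59119 mpy

12.59119 mpy


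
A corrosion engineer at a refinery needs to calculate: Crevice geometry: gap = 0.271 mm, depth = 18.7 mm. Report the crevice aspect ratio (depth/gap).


Aspect ratio = depth / gap
Ratio = 18.7 / 0.271 = 69.0

69.0


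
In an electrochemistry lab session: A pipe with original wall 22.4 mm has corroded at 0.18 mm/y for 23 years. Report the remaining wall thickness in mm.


Remaining wall = original − CR × time
t = 22.4 − 0.18*23 = 22.4 − 4.14 = 18.26 mm

18.26 mm


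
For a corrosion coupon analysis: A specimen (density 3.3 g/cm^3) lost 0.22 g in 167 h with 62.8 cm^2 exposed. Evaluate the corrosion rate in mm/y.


Apply the mm/y weight-loss relation: CR = 87600 * W / (D * A * T)
Numerator: 87600 * 0.22 = 19272.0
Denominator: 3.3 * 62.8 * 167 = 34609.08
CR = 19272.0 / 34609.08 = 0.556848 mm/y

0.556848 mm/y


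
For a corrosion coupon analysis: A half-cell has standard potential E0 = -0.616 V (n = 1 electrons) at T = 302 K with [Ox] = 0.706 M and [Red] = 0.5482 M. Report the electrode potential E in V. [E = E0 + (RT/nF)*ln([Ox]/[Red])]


Apply the Nernst equation: E = E0 + (RT/nF)*ln([Ox]/[Red])
Step 1: RT/nF = 8.314*302/(1*96485) = 0.02602299 V
Step 2: [Ox]/[Red] = 0.706/0.5482 = 1.287851
Step 3: ln(1.287851) = 0.252975
Step 4: correction = 0.02602299 * 0.252975 = 0.0066 V
E = -0.616 + 0.0066 = -0.6094 V

-0.6094 V


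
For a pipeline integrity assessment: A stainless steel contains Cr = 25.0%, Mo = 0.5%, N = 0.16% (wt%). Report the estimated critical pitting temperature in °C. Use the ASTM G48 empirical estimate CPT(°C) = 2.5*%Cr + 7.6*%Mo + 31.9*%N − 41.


Apply the ASTM G48 empirical CPT estimate: CPT(°C) = 2.5*%Cr + 7.6*%Mo + 31.9*%N − 41
2.5*25.0 = 62.5; 7.6*0.5 = 3.8; 31.9*0.16 = 5.104
CPT = 62.5 + 3.8 + 5.104 − 41 = 30.404 °C
Rounded to 0.1 °C: CPT ≈ 30.4 °C

30.4 °C


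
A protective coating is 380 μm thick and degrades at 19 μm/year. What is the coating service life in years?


Service life = thickness / degradation rate
Life = 380 / 19 = 20.0 years

20.0 years


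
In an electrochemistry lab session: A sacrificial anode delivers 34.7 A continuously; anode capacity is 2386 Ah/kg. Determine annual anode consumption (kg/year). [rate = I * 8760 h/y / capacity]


Annual consumption = current * hours per year / capacity
Rate = 34.7 * 8760 / 2386 = 127.4 kg/year

127.4 kg/year


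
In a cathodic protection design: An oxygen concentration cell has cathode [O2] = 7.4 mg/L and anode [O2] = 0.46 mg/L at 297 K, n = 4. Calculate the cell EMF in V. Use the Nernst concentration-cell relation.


Apply the Nernst concentration-cell relation: E = (RT/nF)*ln(C_cathode/C_anode)
RT/nF = 8.314*297/(4*96485) = 0.00639804 V
ln(7.4/0.46) = 2.77801
E = 0.00639804 * 2.77801 = 0.01777 V

0.01777 V


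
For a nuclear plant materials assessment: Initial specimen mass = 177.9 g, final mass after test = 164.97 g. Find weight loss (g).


Weight loss = initial − final
WL = 177.9 − 164.97 = 12.93 g

12.93 g


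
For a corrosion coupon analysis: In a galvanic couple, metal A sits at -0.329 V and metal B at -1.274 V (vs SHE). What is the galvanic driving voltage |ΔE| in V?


Driving voltage is the absolute potential difference.
|ΔE| = |-0.329 − (-1.274)| = 0.945 V

0.945 V


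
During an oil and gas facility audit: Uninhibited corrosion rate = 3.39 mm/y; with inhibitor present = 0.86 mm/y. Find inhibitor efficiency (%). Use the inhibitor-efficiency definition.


Apply the inhibitor-efficiency definition: IE = (CR_blank − CR_inh)/CR_blank × 100
IE = (3.39 − 0.86) / 3.39 × 100
IE = 2.53 / 3.39 × 100 = 74.6 %

74.6 %


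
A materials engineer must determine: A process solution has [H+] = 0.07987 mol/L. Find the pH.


pH = −log10[H+]
pH = −log10(0.07987) = 1.1

1.1


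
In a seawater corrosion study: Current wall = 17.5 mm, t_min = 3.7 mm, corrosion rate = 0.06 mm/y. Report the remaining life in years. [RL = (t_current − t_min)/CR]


Apply the remaining-life relation: RL = (t_current − t_min) / CR
RL = (17.5 − 3.7) / 0.06 = 13.8 / 0.06 = 230.0 years

230.0 years


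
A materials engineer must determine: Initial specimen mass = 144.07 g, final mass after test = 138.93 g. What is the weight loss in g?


Weight loss = initial − final
WL = 144.07 − 138.93 = 5.14 g

5.14 g


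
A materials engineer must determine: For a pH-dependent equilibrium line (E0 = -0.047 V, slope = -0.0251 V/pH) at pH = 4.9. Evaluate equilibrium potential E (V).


Apply the Pourbaix line equation: E = E0 + slope*pH
E = -0.047 + (-0.0251)*4.9 = -0.047 + (-0.12299) = -0.16999 V
Rounded to 3 decimal places: E = -0.170 V

-0.170 V


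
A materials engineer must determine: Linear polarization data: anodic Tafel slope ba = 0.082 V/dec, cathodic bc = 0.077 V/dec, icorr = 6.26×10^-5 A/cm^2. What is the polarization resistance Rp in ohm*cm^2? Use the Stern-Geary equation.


Apply the Stern-Geary equation: Rp = ba*bc / (2.303*icorr*(ba+bc))
ba*bc = 0.082*0.077 = 0.006314
ba+bc = 0.159; 2.303*icorr*(ba+bc) = 2.303*6.26×10^-5*0.159 = 2.292268×10^-5
Rp = 0.006314 / 2.292268×10^-5 = 275.4 ohm*cm^2

275.4 ohm*cm^2


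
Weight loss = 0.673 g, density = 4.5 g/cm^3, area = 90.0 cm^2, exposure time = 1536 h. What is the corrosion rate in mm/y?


Apply the mm/y weight-loss relation: CR = 87600 * W / (D * A * T)
Numerator: 87600 * 0.673 = 58954.8
Denominator: 4.5 * 90.0 * 1536 = 622080.0
CR = 58954.8 / 622080.0 = 0.0948 mm/y

0.0948 mm/y


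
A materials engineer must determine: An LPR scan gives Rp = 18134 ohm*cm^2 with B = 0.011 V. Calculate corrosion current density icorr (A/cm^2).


Apply the Stern-Geary relation: icorr = B / Rp
icorr = 0.011 / 18134 = 6.066×10^-7 A/cm^2

6.066×10^-7 A/cm^2


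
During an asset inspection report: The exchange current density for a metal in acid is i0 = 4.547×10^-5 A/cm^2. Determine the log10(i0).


i0 = 4.547×10^-5 A/cm^2
log10(i0) = -4.342

-4.342


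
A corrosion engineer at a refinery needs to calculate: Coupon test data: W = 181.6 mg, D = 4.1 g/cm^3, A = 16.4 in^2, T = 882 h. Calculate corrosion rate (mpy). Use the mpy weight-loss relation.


Apply the mpy weight-loss relation: CR = 534 * W / (D * A * T)
Numerator: 534 * 181.6 = 96974.4
Denominator: 4.1 * 16.4 * 882 = 59305.68
CR = 96974.4 / 59305.68 = 1.6352 mpy

1.6352 mpy


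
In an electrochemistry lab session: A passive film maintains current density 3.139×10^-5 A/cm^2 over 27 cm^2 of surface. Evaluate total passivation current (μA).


I = i_pass * A, then convert A → μA (×10^6)
I = 3.139×10^-5 * 27 * 10^6 = 847.53 μA

847.53 μA


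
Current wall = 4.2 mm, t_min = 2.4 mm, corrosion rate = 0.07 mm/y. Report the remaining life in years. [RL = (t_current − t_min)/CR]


Apply the remaining-life relation: RL = (t_current − t_min) / CR
RL = (4.2 − 2.4) / 0.07 = 1.8 / 0.07 = 25.7 years

25.7 years


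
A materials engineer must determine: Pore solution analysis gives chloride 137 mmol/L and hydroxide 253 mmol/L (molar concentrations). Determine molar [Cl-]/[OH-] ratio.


Threshold parameter = [Cl-] / [OH-] (molar basis; both in mmol/L, so units cancel)
Ratio = 137 / 253 = 0.54

0.54


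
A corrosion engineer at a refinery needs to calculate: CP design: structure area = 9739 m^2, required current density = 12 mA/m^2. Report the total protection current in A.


I = area * current density, then convert mA → A (÷1000)
I = 9739 * 12 / 1000 = 116.87 A

116.87 A


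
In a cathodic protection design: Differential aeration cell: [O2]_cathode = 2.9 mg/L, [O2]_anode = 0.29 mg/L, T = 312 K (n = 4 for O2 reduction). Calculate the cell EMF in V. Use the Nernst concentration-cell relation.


Apply the Nernst concentration-cell relation: E = (RT/nF)*ln(C_cathode/C_anode)
RT/nF = 8.314*312/(4*96485) = 0.00672117 V
ln(2.9/0.29) = 2.30259
E = 0.00672117 * 2.30259 = 0.01548 V

0.01548 V


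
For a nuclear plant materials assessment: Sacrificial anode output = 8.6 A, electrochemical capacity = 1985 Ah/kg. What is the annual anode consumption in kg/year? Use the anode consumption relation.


Annual consumption = current * hours per year / capacity
Rate = 8.6 * 8760 / 1985 = 38.0 kg/year

38.0 kg/year


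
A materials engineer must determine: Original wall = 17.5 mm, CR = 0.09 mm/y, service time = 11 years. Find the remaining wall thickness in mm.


Remaining wall = original − CR × time
t = 17.5 − 0.09*11 = 17.5 − 0.99 = 16.51 mm

16.51 mm


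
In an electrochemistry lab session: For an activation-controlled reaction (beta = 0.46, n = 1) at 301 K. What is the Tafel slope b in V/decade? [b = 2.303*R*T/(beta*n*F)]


Apply the Tafel slope relation: b = 2.303*R*T/(beta*n*F)
Numerator: 2.303 * 8.314 * 301 = 5763.29
Denominator: 0.46 * 1 * 96485 = 44383.1
b = 5763.29 / 44383.1 = 0.13 V/decade

0.13 V/decade


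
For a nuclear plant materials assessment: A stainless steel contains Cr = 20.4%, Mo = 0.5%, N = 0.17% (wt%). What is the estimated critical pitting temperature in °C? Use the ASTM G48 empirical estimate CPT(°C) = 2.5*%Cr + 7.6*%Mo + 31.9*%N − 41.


Apply the ASTM G48 empirical CPT estimate: CPT(°C) = 2.5*%Cr + 7.6*%Mo + 31.9*%N − 41
2.5*20.4 = 51; 7.6*0.5 = 3.8; 31.9*0.17 = 5.423
CPT = 51 + 3.8 + 5.423 − 41 = 19.223 °C
Rounded to 0.1 °C: CPT ≈ 19.2 °C

19.2 °C


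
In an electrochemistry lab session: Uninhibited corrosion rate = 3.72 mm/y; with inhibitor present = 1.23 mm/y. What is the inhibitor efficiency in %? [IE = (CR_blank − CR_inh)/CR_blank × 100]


Apply the inhibitor-efficiency definition: IE = (CR_blank − CR_inh)/CR_blank × 100
IE = (3.72 − 1.23) / 3.72 × 100
IE = 2.49 / 3.72 × 100 = 66.9 %

66.9 %


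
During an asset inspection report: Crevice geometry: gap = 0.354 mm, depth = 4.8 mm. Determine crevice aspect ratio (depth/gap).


Aspect ratio = depth / gap
Ratio = 4.8 / 0.354 = 13.6

13.6


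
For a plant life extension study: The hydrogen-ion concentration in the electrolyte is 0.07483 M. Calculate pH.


pH = −log10[H+]
pH = −log10(0.07483) = 1.13

1.13


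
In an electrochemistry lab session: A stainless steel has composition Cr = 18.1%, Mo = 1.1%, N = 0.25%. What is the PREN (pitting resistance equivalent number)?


Apply the PREN formula: PREN = Cr + 3.3*Mo + 16*N
PREN = 18.1 + 3.3*1.1 + 16*0.25
PREN = 18.1 + 3.63 + 4.0 = 25.73

25.73


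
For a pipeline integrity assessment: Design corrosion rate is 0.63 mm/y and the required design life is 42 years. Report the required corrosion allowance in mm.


Corrosion allowance = CR × design life
CA = 0.63 * 42 = 26.46 mm

26.46 mm


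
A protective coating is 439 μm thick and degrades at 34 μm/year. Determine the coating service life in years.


Service life = thickness / degradation rate
Life = 439 / 34 = 12.9 years

12.9 years


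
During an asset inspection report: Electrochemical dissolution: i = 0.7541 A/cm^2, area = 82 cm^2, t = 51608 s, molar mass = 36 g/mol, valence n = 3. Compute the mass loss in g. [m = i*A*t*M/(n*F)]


Apply Faraday's law: m = i*A*t*M / (n*F)
Total charge passed Q = i*A*t = 0.7541*82*51608 = 3191242.6096 C
m = Q*M/(n*F) = 3191242.6096*36/(3*96485) = 396.9002 g

396.9002 g
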